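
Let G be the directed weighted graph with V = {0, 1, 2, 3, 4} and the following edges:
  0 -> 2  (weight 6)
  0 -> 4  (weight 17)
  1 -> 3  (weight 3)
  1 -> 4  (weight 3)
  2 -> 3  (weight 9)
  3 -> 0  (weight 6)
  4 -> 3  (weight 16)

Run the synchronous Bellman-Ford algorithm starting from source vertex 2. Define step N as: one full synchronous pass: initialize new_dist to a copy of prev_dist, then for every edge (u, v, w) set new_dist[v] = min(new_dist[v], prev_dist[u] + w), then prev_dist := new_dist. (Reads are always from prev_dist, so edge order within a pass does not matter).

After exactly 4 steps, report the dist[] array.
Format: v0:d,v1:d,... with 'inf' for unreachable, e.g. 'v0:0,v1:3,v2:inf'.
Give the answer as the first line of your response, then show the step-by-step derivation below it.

v0:15,v1:inf,v2:0,v3:9,v4:32

step 1: dist = v0:inf,v1:inf,v2:0,v3:9,v4:inf
step 2: dist = v0:15,v1:inf,v2:0,v3:9,v4:inf
step 3: dist = v0:15,v1:inf,v2:0,v3:9,v4:32
step 4: dist = v0:15,v1:inf,v2:0,v3:9,v4:32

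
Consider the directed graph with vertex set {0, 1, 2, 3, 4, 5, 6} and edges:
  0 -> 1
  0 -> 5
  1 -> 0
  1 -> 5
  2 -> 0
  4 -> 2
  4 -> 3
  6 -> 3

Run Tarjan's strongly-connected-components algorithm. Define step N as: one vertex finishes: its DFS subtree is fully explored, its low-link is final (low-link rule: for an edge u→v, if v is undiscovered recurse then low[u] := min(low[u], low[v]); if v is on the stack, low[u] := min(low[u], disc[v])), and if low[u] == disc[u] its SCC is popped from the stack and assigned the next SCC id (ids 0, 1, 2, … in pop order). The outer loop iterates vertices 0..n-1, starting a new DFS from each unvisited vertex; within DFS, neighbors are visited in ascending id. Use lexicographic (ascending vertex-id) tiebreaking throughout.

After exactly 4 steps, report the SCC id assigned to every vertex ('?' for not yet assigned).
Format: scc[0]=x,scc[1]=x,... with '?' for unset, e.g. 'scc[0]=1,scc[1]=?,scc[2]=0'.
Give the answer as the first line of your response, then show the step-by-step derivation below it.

scc[0]=1,scc[1]=1,scc[2]=2,scc[3]=?,scc[4]=?,scc[5]=0,scc[6]=?

step 1: low=(low[0]=0,low[1]=0,low[2]=?,low[3]=?,low[4]=?,low[5]=2,low[6]=?); scc=(scc[0]=?,scc[1]=?,scc[2]=?,scc[3]=?,scc[4]=?,scc[5]=0,scc[6]=?)
step 2: low=(low[0]=0,low[1]=0,low[2]=?,low[3]=?,low[4]=?,low[5]=2,low[6]=?); scc=(scc[0]=?,scc[1]=?,scc[2]=?,scc[3]=?,scc[4]=?,scc[5]=0,scc[6]=?)
step 3: low=(low[0]=0,low[1]=0,low[2]=?,low[3]=?,low[4]=?,low[5]=2,low[6]=?); scc=(scc[0]=1,scc[1]=1,scc[2]=?,scc[3]=?,scc[4]=?,scc[5]=0,scc[6]=?)
step 4: low=(low[0]=0,low[1]=0,low[2]=3,low[3]=?,low[4]=?,low[5]=2,low[6]=?); scc=(scc[0]=1,scc[1]=1,scc[2]=2,scc[3]=?,scc[4]=?,scc[5]=0,scc[6]=?)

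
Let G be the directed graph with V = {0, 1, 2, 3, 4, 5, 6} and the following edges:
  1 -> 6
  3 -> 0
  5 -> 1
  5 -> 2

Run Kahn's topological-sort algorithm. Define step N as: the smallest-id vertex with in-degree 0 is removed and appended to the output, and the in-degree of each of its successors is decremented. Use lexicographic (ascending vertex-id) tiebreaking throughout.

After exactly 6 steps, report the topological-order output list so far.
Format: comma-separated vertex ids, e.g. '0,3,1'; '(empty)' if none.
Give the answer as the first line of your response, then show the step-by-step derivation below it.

3,0,4,5,1,2

step 1: output 3; order=[3]; indeg=(0,1,1,0,0,0,1)
step 2: output 0; order=[3,0]; indeg=(0,1,1,0,0,0,1)
step 3: output 4; order=[3,0,4]; indeg=(0,1,1,0,0,0,1)
step 4: output 5; order=[3,0,4,5]; indeg=(0,0,0,0,0,0,1)
step 5: output 1; order=[3,0,4,5,1]; indeg=(0,0,0,0,0,0,0)
step 6: output 2; order=[3,0,4,5,1,2]; indeg=(0,0,0,0,0,0,0)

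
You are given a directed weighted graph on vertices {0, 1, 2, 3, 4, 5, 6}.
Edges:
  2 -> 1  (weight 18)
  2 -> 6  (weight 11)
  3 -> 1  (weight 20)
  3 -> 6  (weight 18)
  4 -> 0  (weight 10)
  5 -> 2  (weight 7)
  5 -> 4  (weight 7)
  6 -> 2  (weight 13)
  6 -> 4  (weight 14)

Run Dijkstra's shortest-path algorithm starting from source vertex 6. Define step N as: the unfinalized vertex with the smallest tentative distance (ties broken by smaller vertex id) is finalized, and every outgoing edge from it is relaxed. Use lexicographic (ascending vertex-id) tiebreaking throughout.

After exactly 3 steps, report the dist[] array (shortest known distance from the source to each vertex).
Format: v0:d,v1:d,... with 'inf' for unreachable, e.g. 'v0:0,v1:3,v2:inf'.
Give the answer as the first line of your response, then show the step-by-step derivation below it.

v0:24,v1:31,v2:13,v3:inf,v4:14,v5:inf,v6:0

step 1: dist = v0:inf,v1:inf,v2:13,v3:inf,v4:14,v5:inf,v6:0
step 2: dist = v0:inf,v1:31,v2:13,v3:inf,v4:14,v5:inf,v6:0
step 3: dist = v0:24,v1:31,v2:13,v3:inf,v4:14,v5:inf,v6:0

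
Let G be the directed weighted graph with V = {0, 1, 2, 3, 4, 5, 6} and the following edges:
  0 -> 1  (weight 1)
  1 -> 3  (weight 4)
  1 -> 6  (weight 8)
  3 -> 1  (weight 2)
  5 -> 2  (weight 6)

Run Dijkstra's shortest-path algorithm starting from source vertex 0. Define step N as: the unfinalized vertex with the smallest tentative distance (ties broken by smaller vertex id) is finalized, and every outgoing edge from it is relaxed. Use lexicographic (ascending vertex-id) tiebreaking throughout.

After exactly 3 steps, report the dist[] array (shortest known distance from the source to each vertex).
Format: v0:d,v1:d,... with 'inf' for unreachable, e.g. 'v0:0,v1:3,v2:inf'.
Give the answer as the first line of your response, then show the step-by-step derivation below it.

v0:0,v1:1,v2:inf,v3:5,v4:inf,v5:inf,v6:9

step 1: dist = v0:0,v1:1,v2:inf,v3:inf,v4:inf,v5:inf,v6:inf
step 2: dist = v0:0,v1:1,v2:inf,v3:5,v4:inf,v5:inf,v6:9
step 3: dist = v0:0,v1:1,v2:inf,v3:5,v4:inf,v5:inf,v6:9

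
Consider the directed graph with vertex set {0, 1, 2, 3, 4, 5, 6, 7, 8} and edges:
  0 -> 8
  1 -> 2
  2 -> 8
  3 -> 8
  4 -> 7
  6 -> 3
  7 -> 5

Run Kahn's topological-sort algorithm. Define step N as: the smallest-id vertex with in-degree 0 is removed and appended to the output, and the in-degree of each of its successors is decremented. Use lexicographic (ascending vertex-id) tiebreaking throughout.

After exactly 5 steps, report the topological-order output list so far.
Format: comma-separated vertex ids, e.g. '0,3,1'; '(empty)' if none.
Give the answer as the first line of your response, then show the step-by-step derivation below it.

0,1,2,4,6

step 1: output 0; order=[0]; indeg=(0,0,1,1,0,1,0,1,2)
step 2: output 1; order=[0,1]; indeg=(0,0,0,1,0,1,0,1,2)
step 3: output 2; order=[0,1,2]; indeg=(0,0,0,1,0,1,0,1,1)
step 4: output 4; order=[0,1,2,4]; indeg=(0,0,0,1,0,1,0,0,1)
step 5: output 6; order=[0,1,2,4,6]; indeg=(0,0,0,0,0,1,0,0,1)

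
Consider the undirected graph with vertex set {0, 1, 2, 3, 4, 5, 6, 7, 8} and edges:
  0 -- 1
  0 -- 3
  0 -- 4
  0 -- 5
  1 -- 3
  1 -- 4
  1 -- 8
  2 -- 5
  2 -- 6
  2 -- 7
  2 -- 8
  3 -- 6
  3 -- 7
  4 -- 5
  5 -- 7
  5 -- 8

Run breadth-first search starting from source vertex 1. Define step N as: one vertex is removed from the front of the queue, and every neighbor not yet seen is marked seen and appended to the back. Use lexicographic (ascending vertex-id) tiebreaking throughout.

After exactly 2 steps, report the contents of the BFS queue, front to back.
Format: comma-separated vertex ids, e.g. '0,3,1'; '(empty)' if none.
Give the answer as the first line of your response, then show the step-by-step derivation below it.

3,4,8,5

step 1: dequeue 1; queue=[0,3,4,8]; order=1
step 2: dequeue 0; queue=[3,4,8,5]; order=1,0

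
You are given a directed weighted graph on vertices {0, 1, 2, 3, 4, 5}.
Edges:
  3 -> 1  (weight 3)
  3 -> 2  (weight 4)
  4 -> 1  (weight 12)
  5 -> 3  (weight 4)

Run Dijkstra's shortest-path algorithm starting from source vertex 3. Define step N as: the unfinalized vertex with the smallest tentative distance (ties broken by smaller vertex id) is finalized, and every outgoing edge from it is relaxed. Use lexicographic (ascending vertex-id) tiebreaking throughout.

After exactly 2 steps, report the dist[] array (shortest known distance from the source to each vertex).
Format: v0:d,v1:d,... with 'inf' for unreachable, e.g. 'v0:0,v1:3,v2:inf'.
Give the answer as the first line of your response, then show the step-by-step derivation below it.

v0:inf,v1:3,v2:4,v3:0,v4:inf,v5:inf

step 1: dist = v0:inf,v1:3,v2:4,v3:0,v4:inf,v5:inf
step 2: dist = v0:inf,v1:3,v2:4,v3:0,v4:inf,v5:inf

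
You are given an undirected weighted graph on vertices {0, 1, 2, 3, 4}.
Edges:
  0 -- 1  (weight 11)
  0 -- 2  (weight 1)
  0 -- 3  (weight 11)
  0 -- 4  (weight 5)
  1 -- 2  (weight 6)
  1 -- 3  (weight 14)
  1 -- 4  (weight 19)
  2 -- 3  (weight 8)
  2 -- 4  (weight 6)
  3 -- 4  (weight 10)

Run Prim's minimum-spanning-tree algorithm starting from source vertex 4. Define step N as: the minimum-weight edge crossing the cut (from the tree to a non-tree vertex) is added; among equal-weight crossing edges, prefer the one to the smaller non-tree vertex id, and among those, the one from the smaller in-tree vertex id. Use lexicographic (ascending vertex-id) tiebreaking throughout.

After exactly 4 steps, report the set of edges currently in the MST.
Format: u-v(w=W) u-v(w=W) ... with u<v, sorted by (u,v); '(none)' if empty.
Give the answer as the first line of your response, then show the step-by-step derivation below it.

0-2(w=1) 0-4(w=5) 1-2(w=6) 2-3(w=8)

step 1: add edge 0-4 (w=5); MST = {0-4(w=5)}
step 2: add edge 0-2 (w=1); MST = {0-2(w=1) 0-4(w=5)}
step 3: add edge 1-2 (w=6); MST = {0-2(w=1) 0-4(w=5) 1-2(w=6)}
step 4: add edge 2-3 (w=8); MST = {0-2(w=1) 0-4(w=5) 1-2(w=6) 2-3(w=8)}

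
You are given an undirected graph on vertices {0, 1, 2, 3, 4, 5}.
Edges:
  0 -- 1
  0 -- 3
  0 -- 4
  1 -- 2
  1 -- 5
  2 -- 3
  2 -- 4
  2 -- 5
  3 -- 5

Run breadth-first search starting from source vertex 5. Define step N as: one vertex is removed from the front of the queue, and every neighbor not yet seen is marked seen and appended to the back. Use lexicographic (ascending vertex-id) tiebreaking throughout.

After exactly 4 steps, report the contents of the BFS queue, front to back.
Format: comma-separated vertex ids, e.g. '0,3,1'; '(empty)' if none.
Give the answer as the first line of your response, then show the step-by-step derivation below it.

0,4

step 1: dequeue 5; queue=[1,2,3]; order=5
step 2: dequeue 1; queue=[2,3,0]; order=5,1
step 3: dequeue 2; queue=[3,0,4]; order=5,1,2
step 4: dequeue 3; queue=[0,4]; order=5,1,2,3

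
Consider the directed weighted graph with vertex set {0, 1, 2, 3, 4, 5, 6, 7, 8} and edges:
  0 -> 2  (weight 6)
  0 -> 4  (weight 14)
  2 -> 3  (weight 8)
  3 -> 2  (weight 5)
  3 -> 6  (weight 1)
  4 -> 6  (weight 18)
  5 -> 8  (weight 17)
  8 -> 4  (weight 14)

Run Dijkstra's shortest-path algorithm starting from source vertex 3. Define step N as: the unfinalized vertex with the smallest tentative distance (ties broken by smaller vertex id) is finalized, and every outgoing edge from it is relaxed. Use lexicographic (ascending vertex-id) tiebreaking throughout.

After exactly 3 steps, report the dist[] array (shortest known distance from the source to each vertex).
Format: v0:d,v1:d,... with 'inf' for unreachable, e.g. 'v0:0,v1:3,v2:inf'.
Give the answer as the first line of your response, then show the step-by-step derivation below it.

v0:inf,v1:inf,v2:5,v3:0,v4:inf,v5:inf,v6:1,v7:inf,v8:inf

step 1: dist = v0:inf,v1:inf,v2:5,v3:0,v4:inf,v5:inf,v6:1,v7:inf,v8:inf
step 2: dist = v0:inf,v1:inf,v2:5,v3:0,v4:inf,v5:inf,v6:1,v7:inf,v8:inf
step 3: dist = v0:inf,v1:inf,v2:5,v3:0,v4:inf,v5:inf,v6:1,v7:inf,v8:inf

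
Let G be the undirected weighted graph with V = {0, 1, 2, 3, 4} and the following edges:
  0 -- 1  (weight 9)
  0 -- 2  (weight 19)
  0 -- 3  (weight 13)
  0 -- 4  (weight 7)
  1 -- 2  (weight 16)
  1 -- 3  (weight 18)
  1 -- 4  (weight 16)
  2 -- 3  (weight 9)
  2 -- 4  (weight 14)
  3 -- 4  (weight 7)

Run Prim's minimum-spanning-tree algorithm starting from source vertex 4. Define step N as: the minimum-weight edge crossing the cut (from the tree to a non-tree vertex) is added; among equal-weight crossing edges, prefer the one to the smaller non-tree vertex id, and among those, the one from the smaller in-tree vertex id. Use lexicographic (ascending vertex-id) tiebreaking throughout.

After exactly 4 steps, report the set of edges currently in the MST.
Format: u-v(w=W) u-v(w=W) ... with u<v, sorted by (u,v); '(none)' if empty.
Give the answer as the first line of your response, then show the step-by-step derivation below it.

0-1(w=9) 0-4(w=7) 2-3(w=9) 3-4(w=7)

step 1: add edge 0-4 (w=7); MST = {0-4(w=7)}
step 2: add edge 3-4 (w=7); MST = {0-4(w=7) 3-4(w=7)}
step 3: add edge 0-1 (w=9); MST = {0-1(w=9) 0-4(w=7) 3-4(w=7)}
step 4: add edge 2-3 (w=9); MST = {0-1(w=9) 0-4(w=7) 2-3(w=9) 3-4(w=7)}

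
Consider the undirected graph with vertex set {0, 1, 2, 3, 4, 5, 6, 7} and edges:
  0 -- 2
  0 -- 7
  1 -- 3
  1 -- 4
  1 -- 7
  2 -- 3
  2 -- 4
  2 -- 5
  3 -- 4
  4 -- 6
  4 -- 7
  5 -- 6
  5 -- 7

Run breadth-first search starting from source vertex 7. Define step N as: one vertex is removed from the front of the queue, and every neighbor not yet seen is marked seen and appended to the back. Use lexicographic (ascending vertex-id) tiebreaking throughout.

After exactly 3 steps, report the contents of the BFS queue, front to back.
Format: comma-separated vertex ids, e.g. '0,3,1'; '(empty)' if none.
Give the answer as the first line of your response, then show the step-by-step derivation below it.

4,5,2,3

step 1: dequeue 7; queue=[0,1,4,5]; order=7
step 2: dequeue 0; queue=[1,4,5,2]; order=7,0
step 3: dequeue 1; queue=[4,5,2,3]; order=7,0,1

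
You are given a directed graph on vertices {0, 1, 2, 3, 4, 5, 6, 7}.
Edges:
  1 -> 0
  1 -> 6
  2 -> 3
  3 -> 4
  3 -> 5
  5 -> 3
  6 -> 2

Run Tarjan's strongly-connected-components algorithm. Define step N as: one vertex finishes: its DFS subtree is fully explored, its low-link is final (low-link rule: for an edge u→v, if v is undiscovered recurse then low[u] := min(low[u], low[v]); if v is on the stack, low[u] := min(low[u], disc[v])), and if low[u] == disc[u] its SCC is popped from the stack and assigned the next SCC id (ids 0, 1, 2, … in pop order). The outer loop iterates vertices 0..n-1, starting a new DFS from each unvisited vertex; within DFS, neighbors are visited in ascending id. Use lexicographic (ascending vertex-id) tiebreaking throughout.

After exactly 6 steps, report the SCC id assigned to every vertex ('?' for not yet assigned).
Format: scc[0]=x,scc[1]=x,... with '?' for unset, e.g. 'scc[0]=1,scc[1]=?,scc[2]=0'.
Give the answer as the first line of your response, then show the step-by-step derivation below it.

scc[0]=0,scc[1]=?,scc[2]=3,scc[3]=2,scc[4]=1,scc[5]=2,scc[6]=4,scc[7]=?

step 1: low=(low[0]=0,low[1]=?,low[2]=?,low[3]=?,low[4]=?,low[5]=?,low[6]=?,low[7]=?); scc=(scc[0]=0,scc[1]=?,scc[2]=?,scc[3]=?,scc[4]=?,scc[5]=?,scc[6]=?,scc[7]=?)
step 2: low=(low[0]=0,low[1]=1,low[2]=3,low[3]=4,low[4]=5,low[5]=?,low[6]=2,low[7]=?); scc=(scc[0]=0,scc[1]=?,scc[2]=?,scc[3]=?,scc[4]=1,scc[5]=?,scc[6]=?,scc[7]=?)
step 3: low=(low[0]=0,low[1]=1,low[2]=3,low[3]=4,low[4]=5,low[5]=4,low[6]=2,low[7]=?); scc=(scc[0]=0,scc[1]=?,scc[2]=?,scc[3]=?,scc[4]=1,scc[5]=?,scc[6]=?,scc[7]=?)
step 4: low=(low[0]=0,low[1]=1,low[2]=3,low[3]=4,low[4]=5,low[5]=4,low[6]=2,low[7]=?); scc=(scc[0]=0,scc[1]=?,scc[2]=?,scc[3]=2,scc[4]=1,scc[5]=2,scc[6]=?,scc[7]=?)
step 5: low=(low[0]=0,low[1]=1,low[2]=3,low[3]=4,low[4]=5,low[5]=4,low[6]=2,low[7]=?); scc=(scc[0]=0,scc[1]=?,scc[2]=3,scc[3]=2,scc[4]=1,scc[5]=2,scc[6]=?,scc[7]=?)
step 6: low=(low[0]=0,low[1]=1,low[2]=3,low[3]=4,low[4]=5,low[5]=4,low[6]=2,low[7]=?); scc=(scc[0]=0,scc[1]=?,scc[2]=3,scc[3]=2,scc[4]=1,scc[5]=2,scc[6]=4,scc[7]=?)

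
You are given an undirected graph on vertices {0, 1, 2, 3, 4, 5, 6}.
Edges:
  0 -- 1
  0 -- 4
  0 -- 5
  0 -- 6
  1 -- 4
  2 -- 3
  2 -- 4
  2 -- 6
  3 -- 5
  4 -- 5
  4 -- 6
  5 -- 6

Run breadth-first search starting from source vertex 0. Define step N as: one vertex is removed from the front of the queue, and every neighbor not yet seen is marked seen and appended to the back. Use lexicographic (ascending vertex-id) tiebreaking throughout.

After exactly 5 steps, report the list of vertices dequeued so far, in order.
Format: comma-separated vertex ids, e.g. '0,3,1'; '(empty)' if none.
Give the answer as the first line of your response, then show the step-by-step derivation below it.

0,1,4,5,6

step 1: dequeue 0; queue=[1,4,5,6]; order=0
step 2: dequeue 1; queue=[4,5,6]; order=0,1
step 3: dequeue 4; queue=[5,6,2]; order=0,1,4
step 4: dequeue 5; queue=[6,2,3]; order=0,1,4,5
step 5: dequeue 6; queue=[2,3]; order=0,1,4,5,6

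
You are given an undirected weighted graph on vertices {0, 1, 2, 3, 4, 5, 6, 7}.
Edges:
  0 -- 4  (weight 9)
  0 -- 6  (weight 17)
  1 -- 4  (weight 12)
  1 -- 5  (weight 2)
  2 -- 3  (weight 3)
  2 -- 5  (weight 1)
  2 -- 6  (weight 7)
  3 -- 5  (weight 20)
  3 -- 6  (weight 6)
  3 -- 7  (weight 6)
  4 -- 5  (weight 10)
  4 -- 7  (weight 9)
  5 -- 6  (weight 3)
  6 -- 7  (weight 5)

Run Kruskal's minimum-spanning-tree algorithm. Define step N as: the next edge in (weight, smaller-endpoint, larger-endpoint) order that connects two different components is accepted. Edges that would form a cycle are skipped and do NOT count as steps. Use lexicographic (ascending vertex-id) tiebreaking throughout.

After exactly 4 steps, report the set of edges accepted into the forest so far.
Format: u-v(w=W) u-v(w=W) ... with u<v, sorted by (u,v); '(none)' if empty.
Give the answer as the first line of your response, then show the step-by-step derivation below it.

1-5(w=2) 2-3(w=3) 2-5(w=1) 5-6(w=3)

step 1: add edge 2-5 (w=1); MST = {2-5(w=1)}
step 2: add edge 1-5 (w=2); MST = {1-5(w=2) 2-5(w=1)}
step 3: add edge 2-3 (w=3); MST = {1-5(w=2) 2-3(w=3) 2-5(w=1)}
step 4: add edge 5-6 (w=3); MST = {1-5(w=2) 2-3(w=3) 2-5(w=1) 5-6(w=3)}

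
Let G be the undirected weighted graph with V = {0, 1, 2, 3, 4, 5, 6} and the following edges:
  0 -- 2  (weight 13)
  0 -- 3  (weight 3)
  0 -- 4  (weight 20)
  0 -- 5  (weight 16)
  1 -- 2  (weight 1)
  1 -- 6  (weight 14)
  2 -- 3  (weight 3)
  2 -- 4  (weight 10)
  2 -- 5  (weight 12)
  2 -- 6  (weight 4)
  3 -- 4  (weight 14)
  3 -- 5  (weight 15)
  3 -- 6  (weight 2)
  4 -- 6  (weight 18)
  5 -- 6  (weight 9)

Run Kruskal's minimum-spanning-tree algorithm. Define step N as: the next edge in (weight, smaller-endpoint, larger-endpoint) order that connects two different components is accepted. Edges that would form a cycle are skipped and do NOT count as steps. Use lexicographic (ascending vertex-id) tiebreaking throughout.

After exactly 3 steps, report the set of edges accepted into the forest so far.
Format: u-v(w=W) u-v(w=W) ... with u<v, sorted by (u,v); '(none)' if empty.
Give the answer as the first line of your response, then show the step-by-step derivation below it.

0-3(w=3) 1-2(w=1) 3-6(w=2)

step 1: add edge 1-2 (w=1); MST = {1-2(w=1)}
step 2: add edge 3-6 (w=2); MST = {1-2(w=1) 3-6(w=2)}
step 3: add edge 0-3 (w=3); MST = {0-3(w=3) 1-2(w=1) 3-6(w=2)}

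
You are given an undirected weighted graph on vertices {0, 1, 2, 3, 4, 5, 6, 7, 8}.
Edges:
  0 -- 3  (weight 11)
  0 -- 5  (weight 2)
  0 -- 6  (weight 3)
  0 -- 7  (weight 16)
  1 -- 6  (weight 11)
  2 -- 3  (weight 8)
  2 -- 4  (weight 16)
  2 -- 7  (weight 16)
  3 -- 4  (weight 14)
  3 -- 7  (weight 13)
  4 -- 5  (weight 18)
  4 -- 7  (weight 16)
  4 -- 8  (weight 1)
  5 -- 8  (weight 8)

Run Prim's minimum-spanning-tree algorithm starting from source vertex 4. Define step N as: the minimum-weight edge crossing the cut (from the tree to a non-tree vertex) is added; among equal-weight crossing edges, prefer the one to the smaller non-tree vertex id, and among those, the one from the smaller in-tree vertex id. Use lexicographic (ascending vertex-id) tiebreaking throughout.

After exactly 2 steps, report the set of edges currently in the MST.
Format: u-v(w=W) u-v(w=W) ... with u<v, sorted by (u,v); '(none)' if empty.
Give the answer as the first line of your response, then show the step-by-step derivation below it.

4-8(w=1) 5-8(w=8)

step 1: add edge 4-8 (w=1); MST = {4-8(w=1)}
step 2: add edge 5-8 (w=8); MST = {4-8(w=1) 5-8(w=8)}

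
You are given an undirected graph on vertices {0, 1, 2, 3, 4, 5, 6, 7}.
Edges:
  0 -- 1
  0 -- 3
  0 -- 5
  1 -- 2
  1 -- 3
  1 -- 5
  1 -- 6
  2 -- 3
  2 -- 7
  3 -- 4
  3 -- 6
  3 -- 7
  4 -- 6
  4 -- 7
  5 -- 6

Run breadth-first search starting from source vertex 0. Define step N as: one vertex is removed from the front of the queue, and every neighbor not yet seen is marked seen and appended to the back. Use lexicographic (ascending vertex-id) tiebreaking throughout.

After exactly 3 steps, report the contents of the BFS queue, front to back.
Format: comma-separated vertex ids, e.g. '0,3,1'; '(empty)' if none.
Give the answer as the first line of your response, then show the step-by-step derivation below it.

5,2,6,4,7

step 1: dequeue 0; queue=[1,3,5]; order=0
step 2: dequeue 1; queue=[3,5,2,6]; order=0,1
step 3: dequeue 3; queue=[5,2,6,4,7]; order=0,1,3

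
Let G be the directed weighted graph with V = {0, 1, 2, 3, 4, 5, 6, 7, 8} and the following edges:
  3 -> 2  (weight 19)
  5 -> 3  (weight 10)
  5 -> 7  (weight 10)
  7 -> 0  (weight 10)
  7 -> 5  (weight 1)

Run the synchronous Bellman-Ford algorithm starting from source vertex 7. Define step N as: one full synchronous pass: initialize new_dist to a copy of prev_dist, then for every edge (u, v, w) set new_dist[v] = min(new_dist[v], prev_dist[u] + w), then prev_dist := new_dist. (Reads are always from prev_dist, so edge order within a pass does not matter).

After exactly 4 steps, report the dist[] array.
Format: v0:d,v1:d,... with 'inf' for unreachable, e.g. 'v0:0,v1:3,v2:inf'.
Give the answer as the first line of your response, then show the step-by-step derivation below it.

v0:10,v1:inf,v2:30,v3:11,v4:inf,v5:1,v6:inf,v7:0,v8:inf

step 1: dist = v0:10,v1:inf,v2:inf,v3:inf,v4:inf,v5:1,v6:inf,v7:0,v8:inf
step 2: dist = v0:10,v1:inf,v2:inf,v3:11,v4:inf,v5:1,v6:inf,v7:0,v8:inf
step 3: dist = v0:10,v1:inf,v2:30,v3:11,v4:inf,v5:1,v6:inf,v7:0,v8:inf
step 4: dist = v0:10,v1:inf,v2:30,v3:11,v4:inf,v5:1,v6:inf,v7:0,v8:inf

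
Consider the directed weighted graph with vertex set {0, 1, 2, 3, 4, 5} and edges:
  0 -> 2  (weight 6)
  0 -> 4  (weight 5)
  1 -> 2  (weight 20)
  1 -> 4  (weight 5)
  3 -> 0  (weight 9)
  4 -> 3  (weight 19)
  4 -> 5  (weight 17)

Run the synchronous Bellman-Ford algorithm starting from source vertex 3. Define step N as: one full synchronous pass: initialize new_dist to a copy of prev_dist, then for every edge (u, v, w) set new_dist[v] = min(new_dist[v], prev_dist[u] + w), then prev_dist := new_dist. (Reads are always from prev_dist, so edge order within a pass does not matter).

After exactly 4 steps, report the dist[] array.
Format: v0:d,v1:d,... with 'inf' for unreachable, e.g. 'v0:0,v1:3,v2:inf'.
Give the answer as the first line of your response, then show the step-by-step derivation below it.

v0:9,v1:inf,v2:15,v3:0,v4:14,v5:31

step 1: dist = v0:9,v1:inf,v2:inf,v3:0,v4:inf,v5:inf
step 2: dist = v0:9,v1:inf,v2:15,v3:0,v4:14,v5:inf
step 3: dist = v0:9,v1:inf,v2:15,v3:0,v4:14,v5:31
step 4: dist = v0:9,v1:inf,v2:15,v3:0,v4:14,v5:31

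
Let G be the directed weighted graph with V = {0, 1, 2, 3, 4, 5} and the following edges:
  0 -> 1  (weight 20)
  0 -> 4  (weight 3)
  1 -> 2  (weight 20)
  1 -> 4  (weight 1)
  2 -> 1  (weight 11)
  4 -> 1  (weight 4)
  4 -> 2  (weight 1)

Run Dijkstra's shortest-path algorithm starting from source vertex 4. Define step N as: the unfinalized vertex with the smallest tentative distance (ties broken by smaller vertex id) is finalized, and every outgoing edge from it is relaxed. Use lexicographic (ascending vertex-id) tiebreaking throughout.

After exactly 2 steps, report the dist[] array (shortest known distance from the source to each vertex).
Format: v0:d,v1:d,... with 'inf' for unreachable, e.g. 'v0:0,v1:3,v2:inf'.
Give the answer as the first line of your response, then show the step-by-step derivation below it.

v0:inf,v1:4,v2:1,v3:inf,v4:0,v5:inf

step 1: dist = v0:inf,v1:4,v2:1,v3:inf,v4:0,v5:inf
step 2: dist = v0:inf,v1:4,v2:1,v3:inf,v4:0,v5:inf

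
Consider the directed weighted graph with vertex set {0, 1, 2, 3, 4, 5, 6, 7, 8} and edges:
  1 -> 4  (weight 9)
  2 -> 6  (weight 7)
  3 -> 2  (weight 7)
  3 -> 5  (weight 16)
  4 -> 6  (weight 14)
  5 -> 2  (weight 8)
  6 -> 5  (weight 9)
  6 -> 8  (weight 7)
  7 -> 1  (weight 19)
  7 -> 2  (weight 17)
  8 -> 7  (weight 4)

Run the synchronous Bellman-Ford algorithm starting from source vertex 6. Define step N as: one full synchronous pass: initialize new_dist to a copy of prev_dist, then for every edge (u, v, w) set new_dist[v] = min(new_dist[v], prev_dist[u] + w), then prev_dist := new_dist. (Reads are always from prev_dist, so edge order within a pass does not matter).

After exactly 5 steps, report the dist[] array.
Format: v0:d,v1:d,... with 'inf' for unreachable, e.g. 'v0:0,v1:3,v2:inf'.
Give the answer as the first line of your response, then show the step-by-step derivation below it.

v0:inf,v1:30,v2:17,v3:inf,v4:39,v5:9,v6:0,v7:11,v8:7

step 1: dist = v0:inf,v1:inf,v2:inf,v3:inf,v4:inf,v5:9,v6:0,v7:inf,v8:7
step 2: dist = v0:inf,v1:inf,v2:17,v3:inf,v4:inf,v5:9,v6:0,v7:11,v8:7
step 3: dist = v0:inf,v1:30,v2:17,v3:inf,v4:inf,v5:9,v6:0,v7:11,v8:7
step 4: dist = v0:inf,v1:30,v2:17,v3:inf,v4:39,v5:9,v6:0,v7:11,v8:7
step 5: dist = v0:inf,v1:30,v2:17,v3:inf,v4:39,v5:9,v6:0,v7:11,v8:7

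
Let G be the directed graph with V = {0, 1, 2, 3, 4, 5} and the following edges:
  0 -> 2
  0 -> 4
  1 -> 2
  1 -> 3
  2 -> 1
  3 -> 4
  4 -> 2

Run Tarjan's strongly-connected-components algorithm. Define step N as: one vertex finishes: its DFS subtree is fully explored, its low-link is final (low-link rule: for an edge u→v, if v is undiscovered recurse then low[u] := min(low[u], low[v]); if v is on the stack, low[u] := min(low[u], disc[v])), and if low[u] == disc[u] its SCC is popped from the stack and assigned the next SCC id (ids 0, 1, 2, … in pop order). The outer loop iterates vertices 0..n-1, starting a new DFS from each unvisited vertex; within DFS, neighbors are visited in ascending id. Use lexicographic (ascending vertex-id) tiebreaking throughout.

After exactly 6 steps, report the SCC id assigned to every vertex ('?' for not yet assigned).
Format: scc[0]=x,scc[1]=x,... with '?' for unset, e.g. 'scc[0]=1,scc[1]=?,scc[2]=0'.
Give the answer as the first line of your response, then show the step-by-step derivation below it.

scc[0]=1,scc[1]=0,scc[2]=0,scc[3]=0,scc[4]=0,scc[5]=2

step 1: low=(low[0]=0,low[1]=1,low[2]=1,low[3]=3,low[4]=1,low[5]=?); scc=(scc[0]=?,scc[1]=?,scc[2]=?,scc[3]=?,scc[4]=?,scc[5]=?)
step 2: low=(low[0]=0,low[1]=1,low[2]=1,low[3]=1,low[4]=1,low[5]=?); scc=(scc[0]=?,scc[1]=?,scc[2]=?,scc[3]=?,scc[4]=?,scc[5]=?)
step 3: low=(low[0]=0,low[1]=1,low[2]=1,low[3]=1,low[4]=1,low[5]=?); scc=(scc[0]=?,scc[1]=?,scc[2]=?,scc[3]=?,scc[4]=?,scc[5]=?)
step 4: low=(low[0]=0,low[1]=1,low[2]=1,low[3]=1,low[4]=1,low[5]=?); scc=(scc[0]=?,scc[1]=0,scc[2]=0,scc[3]=0,scc[4]=0,scc[5]=?)
step 5: low=(low[0]=0,low[1]=1,low[2]=1,low[3]=1,low[4]=1,low[5]=?); scc=(scc[0]=1,scc[1]=0,scc[2]=0,scc[3]=0,scc[4]=0,scc[5]=?)
step 6: low=(low[0]=0,low[1]=1,low[2]=1,low[3]=1,low[4]=1,low[5]=5); scc=(scc[0]=1,scc[1]=0,scc[2]=0,scc[3]=0,scc[4]=0,scc[5]=2)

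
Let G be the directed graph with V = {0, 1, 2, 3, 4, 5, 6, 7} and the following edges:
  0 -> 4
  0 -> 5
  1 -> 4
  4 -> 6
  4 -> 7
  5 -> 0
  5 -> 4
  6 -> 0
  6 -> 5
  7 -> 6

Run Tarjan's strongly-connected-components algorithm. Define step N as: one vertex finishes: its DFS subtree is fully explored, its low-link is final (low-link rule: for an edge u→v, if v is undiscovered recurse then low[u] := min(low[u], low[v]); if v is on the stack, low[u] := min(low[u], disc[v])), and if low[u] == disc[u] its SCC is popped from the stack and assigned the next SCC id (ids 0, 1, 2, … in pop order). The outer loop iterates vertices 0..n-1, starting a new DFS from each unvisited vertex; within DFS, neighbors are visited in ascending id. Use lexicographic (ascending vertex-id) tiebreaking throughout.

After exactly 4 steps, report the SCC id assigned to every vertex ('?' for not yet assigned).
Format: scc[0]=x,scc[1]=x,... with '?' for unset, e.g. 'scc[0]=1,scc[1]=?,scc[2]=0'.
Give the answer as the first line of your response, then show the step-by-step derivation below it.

scc[0]=?,scc[1]=?,scc[2]=?,scc[3]=?,scc[4]=?,scc[5]=?,scc[6]=?,scc[7]=?

step 1: low=(low[0]=0,low[1]=?,low[2]=?,low[3]=?,low[4]=1,low[5]=0,low[6]=0,low[7]=?); scc=(scc[0]=?,scc[1]=?,scc[2]=?,scc[3]=?,scc[4]=?,scc[5]=?,scc[6]=?,scc[7]=?)
step 2: low=(low[0]=0,low[1]=?,low[2]=?,low[3]=?,low[4]=1,low[5]=0,low[6]=0,low[7]=?); scc=(scc[0]=?,scc[1]=?,scc[2]=?,scc[3]=?,scc[4]=?,scc[5]=?,scc[6]=?,scc[7]=?)
step 3: low=(low[0]=0,low[1]=?,low[2]=?,low[3]=?,low[4]=0,low[5]=0,low[6]=0,low[7]=2); scc=(scc[0]=?,scc[1]=?,scc[2]=?,scc[3]=?,scc[4]=?,scc[5]=?,scc[6]=?,scc[7]=?)
step 4: low=(low[0]=0,low[1]=?,low[2]=?,low[3]=?,low[4]=0,low[5]=0,low[6]=0,low[7]=2); scc=(scc[0]=?,scc[1]=?,scc[2]=?,scc[3]=?,scc[4]=?,scc[5]=?,scc[6]=?,scc[7]=?)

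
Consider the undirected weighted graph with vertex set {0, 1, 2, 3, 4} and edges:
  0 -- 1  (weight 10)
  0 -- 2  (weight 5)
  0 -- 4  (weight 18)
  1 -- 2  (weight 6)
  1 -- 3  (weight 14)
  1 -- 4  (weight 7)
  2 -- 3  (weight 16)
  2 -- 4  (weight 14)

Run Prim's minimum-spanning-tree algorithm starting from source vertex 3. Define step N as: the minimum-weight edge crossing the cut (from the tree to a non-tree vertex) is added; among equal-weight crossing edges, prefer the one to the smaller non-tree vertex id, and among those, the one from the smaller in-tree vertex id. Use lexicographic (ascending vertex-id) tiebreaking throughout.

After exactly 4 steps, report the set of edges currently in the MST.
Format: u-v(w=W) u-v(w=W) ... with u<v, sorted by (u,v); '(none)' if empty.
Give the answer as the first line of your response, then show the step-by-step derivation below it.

0-2(w=5) 1-2(w=6) 1-3(w=14) 1-4(w=7)

step 1: add edge 1-3 (w=14); MST = {1-3(w=14)}
step 2: add edge 1-2 (w=6); MST = {1-2(w=6) 1-3(w=14)}
step 3: add edge 0-2 (w=5); MST = {0-2(w=5) 1-2(w=6) 1-3(w=14)}
step 4: add edge 1-4 (w=7); MST = {0-2(w=5) 1-2(w=6) 1-3(w=14) 1-4(w=7)}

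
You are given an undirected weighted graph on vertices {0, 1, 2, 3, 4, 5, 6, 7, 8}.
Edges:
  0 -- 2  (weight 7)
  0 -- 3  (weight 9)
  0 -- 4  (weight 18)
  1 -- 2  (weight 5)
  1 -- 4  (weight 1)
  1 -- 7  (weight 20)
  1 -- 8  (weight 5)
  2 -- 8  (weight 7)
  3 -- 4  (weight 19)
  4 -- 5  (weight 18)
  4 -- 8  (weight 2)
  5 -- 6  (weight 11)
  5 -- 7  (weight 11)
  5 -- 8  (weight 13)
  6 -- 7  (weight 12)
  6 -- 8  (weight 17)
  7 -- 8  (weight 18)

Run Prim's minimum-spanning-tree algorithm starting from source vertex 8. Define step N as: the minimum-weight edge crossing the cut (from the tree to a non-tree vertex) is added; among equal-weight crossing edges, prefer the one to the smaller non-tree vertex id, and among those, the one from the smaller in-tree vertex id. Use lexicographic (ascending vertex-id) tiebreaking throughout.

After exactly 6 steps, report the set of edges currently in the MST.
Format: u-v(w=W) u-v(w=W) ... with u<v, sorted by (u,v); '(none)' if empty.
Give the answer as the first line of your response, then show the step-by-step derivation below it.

0-2(w=7) 0-3(w=9) 1-2(w=5) 1-4(w=1) 4-8(w=2) 5-8(w=13)

step 1: add edge 4-8 (w=2); MST = {4-8(w=2)}
step 2: add edge 1-4 (w=1); MST = {1-4(w=1) 4-8(w=2)}
step 3: add edge 1-2 (w=5); MST = {1-2(w=5) 1-4(w=1) 4-8(w=2)}
step 4: add edge 0-2 (w=7); MST = {0-2(w=7) 1-2(w=5) 1-4(w=1) 4-8(w=2)}
step 5: add edge 0-3 (w=9); MST = {0-2(w=7) 0-3(w=9) 1-2(w=5) 1-4(w=1) 4-8(w=2)}
step 6: add edge 5-8 (w=13); MST = {0-2(w=7) 0-3(w=9) 1-2(w=5) 1-4(w=1) 4-8(w=2) 5-8(w=13)}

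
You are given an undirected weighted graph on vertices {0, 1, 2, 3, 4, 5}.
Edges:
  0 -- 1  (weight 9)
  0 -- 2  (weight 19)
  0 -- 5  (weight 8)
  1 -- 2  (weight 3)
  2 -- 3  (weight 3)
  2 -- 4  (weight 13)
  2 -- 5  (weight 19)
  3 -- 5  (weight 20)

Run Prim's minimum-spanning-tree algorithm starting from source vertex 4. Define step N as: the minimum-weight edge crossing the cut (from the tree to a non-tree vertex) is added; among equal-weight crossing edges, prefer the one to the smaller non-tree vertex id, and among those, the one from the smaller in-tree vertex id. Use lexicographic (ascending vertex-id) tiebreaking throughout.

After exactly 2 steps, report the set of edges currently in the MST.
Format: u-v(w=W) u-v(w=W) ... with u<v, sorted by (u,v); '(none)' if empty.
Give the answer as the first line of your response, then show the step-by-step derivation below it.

1-2(w=3) 2-4(w=13)

step 1: add edge 2-4 (w=13); MST = {2-4(w=13)}
step 2: add edge 1-2 (w=3); MST = {1-2(w=3) 2-4(w=13)}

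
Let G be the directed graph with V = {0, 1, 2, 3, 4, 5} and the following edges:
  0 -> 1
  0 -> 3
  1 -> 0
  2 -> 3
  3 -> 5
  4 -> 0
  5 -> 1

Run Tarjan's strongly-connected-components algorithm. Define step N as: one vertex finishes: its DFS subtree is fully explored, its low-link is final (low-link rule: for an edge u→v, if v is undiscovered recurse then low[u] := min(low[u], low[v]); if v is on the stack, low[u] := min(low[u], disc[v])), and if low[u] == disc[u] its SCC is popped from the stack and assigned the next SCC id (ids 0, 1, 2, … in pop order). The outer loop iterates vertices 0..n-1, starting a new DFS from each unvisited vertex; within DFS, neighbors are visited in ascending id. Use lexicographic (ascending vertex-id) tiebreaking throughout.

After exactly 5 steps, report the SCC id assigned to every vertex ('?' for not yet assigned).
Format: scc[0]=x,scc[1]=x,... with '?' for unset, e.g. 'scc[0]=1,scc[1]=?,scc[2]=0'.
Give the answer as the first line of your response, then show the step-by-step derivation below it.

scc[0]=0,scc[1]=0,scc[2]=1,scc[3]=0,scc[4]=?,scc[5]=0

step 1: low=(low[0]=0,low[1]=0,low[2]=?,low[3]=?,low[4]=?,low[5]=?); scc=(scc[0]=?,scc[1]=?,scc[2]=?,scc[3]=?,scc[4]=?,scc[5]=?)
step 2: low=(low[0]=0,low[1]=0,low[2]=?,low[3]=2,low[4]=?,low[5]=1); scc=(scc[0]=?,scc[1]=?,scc[2]=?,scc[3]=?,scc[4]=?,scc[5]=?)
step 3: low=(low[0]=0,low[1]=0,low[2]=?,low[3]=1,low[4]=?,low[5]=1); scc=(scc[0]=?,scc[1]=?,scc[2]=?,scc[3]=?,scc[4]=?,scc[5]=?)
step 4: low=(low[0]=0,low[1]=0,low[2]=?,low[3]=1,low[4]=?,low[5]=1); scc=(scc[0]=0,scc[1]=0,scc[2]=?,scc[3]=0,scc[4]=?,scc[5]=0)
step 5: low=(low[0]=0,low[1]=0,low[2]=4,low[3]=1,low[4]=?,low[5]=1); scc=(scc[0]=0,scc[1]=0,scc[2]=1,scc[3]=0,scc[4]=?,scc[5]=0)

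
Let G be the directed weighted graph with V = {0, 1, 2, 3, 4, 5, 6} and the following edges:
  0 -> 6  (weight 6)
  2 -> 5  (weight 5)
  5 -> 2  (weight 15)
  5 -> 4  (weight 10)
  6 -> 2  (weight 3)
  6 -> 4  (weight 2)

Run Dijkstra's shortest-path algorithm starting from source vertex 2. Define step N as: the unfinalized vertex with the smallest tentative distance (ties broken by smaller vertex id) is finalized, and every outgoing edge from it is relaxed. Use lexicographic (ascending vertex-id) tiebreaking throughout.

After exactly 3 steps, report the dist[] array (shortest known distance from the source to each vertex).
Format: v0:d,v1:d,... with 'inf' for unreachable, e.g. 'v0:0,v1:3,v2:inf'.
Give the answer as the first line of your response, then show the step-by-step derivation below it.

v0:inf,v1:inf,v2:0,v3:inf,v4:15,v5:5,v6:inf

step 1: dist = v0:inf,v1:inf,v2:0,v3:inf,v4:inf,v5:5,v6:inf
step 2: dist = v0:inf,v1:inf,v2:0,v3:inf,v4:15,v5:5,v6:inf
step 3: dist = v0:inf,v1:inf,v2:0,v3:inf,v4:15,v5:5,v6:inf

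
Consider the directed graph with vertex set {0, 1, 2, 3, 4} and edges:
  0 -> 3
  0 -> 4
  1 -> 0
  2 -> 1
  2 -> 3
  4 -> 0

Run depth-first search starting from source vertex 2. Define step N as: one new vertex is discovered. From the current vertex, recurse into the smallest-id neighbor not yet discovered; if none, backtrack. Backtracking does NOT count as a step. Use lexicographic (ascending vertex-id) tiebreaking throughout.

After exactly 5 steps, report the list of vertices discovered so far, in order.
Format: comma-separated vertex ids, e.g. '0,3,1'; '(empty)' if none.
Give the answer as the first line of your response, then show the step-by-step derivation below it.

2,1,0,3,4

step 1: discover 2; path=2; order=2
step 2: discover 1; path=2>1; order=2,1
step 3: discover 0; path=2>1>0; order=2,1,0
step 4: discover 3; path=2>1>0>3; order=2,1,0,3
step 5: discover 4; path=2>1>0>4; order=2,1,0,3,4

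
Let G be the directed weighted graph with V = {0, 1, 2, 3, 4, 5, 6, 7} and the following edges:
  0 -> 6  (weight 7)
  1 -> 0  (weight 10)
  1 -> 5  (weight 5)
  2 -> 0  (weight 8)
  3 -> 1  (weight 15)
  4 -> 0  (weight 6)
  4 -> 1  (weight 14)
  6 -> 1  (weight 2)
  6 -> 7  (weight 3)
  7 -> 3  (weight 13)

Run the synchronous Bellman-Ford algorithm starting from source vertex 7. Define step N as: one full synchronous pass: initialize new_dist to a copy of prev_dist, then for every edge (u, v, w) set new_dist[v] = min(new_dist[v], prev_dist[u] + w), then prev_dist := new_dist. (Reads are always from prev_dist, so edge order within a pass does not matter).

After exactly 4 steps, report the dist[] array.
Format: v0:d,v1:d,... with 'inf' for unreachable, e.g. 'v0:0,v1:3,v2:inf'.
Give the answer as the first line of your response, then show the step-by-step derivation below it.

v0:38,v1:28,v2:inf,v3:13,v4:inf,v5:33,v6:45,v7:0

step 1: dist = v0:inf,v1:inf,v2:inf,v3:13,v4:inf,v5:inf,v6:inf,v7:0
step 2: dist = v0:inf,v1:28,v2:inf,v3:13,v4:inf,v5:inf,v6:inf,v7:0
step 3: dist = v0:38,v1:28,v2:inf,v3:13,v4:inf,v5:33,v6:inf,v7:0
step 4: dist = v0:38,v1:28,v2:inf,v3:13,v4:inf,v5:33,v6:45,v7:0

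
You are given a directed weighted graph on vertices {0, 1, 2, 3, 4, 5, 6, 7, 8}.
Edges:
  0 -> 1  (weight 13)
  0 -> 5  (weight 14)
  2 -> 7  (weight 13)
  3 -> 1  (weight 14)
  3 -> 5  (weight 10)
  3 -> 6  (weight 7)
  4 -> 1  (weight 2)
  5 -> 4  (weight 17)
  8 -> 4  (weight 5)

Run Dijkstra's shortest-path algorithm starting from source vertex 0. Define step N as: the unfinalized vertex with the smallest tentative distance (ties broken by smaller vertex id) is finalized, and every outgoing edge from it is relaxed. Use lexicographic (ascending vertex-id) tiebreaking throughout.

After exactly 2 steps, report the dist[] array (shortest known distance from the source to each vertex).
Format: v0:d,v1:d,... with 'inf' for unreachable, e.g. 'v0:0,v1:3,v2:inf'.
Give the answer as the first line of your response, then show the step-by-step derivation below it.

v0:0,v1:13,v2:inf,v3:inf,v4:inf,v5:14,v6:inf,v7:inf,v8:inf

step 1: dist = v0:0,v1:13,v2:inf,v3:inf,v4:inf,v5:14,v6:inf,v7:inf,v8:inf
step 2: dist = v0:0,v1:13,v2:inf,v3:inf,v4:inf,v5:14,v6:inf,v7:inf,v8:inf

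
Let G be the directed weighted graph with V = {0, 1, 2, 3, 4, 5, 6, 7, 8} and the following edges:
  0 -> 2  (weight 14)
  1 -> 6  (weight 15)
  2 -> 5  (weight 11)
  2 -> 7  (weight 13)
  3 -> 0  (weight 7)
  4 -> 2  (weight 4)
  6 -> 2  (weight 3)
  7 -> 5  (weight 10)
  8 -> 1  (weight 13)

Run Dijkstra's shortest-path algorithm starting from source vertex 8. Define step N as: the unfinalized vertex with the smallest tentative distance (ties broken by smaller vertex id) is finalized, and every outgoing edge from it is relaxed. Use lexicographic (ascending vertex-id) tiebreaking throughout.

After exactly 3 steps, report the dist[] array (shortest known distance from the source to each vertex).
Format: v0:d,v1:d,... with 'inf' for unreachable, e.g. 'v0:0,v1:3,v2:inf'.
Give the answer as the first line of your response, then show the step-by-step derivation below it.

v0:inf,v1:13,v2:31,v3:inf,v4:inf,v5:inf,v6:28,v7:inf,v8:0

step 1: dist = v0:inf,v1:13,v2:inf,v3:inf,v4:inf,v5:inf,v6:inf,v7:inf,v8:0
step 2: dist = v0:inf,v1:13,v2:inf,v3:inf,v4:inf,v5:inf,v6:28,v7:inf,v8:0
step 3: dist = v0:inf,v1:13,v2:31,v3:inf,v4:inf,v5:inf,v6:28,v7:inf,v8:0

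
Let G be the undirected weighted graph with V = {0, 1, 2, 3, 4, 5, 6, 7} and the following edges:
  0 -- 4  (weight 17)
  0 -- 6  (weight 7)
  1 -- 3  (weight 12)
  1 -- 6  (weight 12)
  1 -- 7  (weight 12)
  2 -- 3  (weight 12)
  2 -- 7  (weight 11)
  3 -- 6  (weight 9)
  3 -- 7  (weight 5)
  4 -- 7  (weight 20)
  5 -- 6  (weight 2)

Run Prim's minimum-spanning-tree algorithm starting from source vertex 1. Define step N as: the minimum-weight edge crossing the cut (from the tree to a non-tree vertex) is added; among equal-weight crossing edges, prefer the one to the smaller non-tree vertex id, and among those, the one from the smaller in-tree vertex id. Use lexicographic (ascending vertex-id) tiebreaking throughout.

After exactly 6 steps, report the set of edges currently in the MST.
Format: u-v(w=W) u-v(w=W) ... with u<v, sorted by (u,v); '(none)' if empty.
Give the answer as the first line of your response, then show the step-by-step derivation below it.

0-6(w=7) 1-3(w=12) 2-7(w=11) 3-6(w=9) 3-7(w=5) 5-6(w=2)

step 1: add edge 1-3 (w=12); MST = {1-3(w=12)}
step 2: add edge 3-7 (w=5); MST = {1-3(w=12) 3-7(w=5)}
step 3: add edge 3-6 (w=9); MST = {1-3(w=12) 3-6(w=9) 3-7(w=5)}
step 4: add edge 5-6 (w=2); MST = {1-3(w=12) 3-6(w=9) 3-7(w=5) 5-6(w=2)}
step 5: add edge 0-6 (w=7); MST = {0-6(w=7) 1-3(w=12) 3-6(w=9) 3-7(w=5) 5-6(w=2)}
step 6: add edge 2-7 (w=11); MST = {0-6(w=7) 1-3(w=12) 2-7(w=11) 3-6(w=9) 3-7(w=5) 5-6(w=2)}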